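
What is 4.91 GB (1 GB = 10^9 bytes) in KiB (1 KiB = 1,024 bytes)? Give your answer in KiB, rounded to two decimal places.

4.91 GB × 1,000,000,000 bytes/GB = 4,910,000,000 bytes
1 KiB = 2^10 bytes = 1,024 bytes
4,910,000,000 / 1,024 = 4,794,921.88 KiB

4,794,921.88 KiB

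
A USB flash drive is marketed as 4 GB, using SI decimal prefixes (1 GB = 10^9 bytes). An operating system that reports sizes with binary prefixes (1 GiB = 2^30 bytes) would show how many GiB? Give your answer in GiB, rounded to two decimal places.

3.73 GiB

4 GB = 4 × 10^9 bytes = 4,000,000,000 bytes
1 GiB = 1,073,741,824 bytes
4,000,000,000 / 1,073,741,824 = 3.73 GiB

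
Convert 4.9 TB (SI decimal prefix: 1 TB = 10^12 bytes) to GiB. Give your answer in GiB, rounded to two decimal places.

4.9 TB = 4.9 × 10^12 bytes = 4,900,000,000,000 bytes
1 GiB = 1,073,741,824 bytes
4,900,000,000,000 / 1,073,741,824 = 4,563.48 GiB

4,563.48 GiB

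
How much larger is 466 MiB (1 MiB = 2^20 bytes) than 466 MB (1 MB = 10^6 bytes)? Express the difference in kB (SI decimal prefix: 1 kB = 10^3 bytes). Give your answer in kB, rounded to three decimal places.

22,636.416 kB

466 MiB = 466 × 1,048,576 = 488,636,416 bytes
466 MB = 466 × 1,000,000 = 466,000,000 bytes
difference = 22,636,416 bytes
22,636,416 / 1,000 = 22,636.416 kB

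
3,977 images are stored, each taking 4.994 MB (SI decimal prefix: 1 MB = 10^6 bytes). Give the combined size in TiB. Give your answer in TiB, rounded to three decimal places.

0.018 TiB

Total = 3,977 × 4.994 MB = 19861.138 MB
= 19861.138 × 1,000,000 bytes = 19,861,138,000 bytes
1 TiB = 1,099,511,627,776 bytes
19,861,138,000 / 1,099,511,627,776 = 0.018 TiB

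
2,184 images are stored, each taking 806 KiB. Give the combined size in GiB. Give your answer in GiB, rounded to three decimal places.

Total = 2,184 × 806 KiB = 1,760,304 KiB
= 1,760,304 × 1,024 bytes = 1,802,551,296 bytes
1 GiB = 1,073,741,824 bytes
1,802,551,296 / 1,073,741,824 = 1.679 GiB

1.679 GiB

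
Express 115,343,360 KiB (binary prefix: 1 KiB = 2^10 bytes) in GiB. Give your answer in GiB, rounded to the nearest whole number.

110 GiB

115,343,360 KiB × 1,024 bytes/KiB = 118,111,600,640 bytes
1 GiB = 2^30 bytes = 1,073,741,824 bytes
118,111,600,640 / 1,073,741,824 = 110 GiB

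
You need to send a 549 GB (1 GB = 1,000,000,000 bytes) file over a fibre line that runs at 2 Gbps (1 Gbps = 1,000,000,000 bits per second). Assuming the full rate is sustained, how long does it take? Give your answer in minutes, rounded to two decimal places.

549 GB = 549,000,000,000 bytes = 4,392,000,000,000 bits
2 Gbps = 2,000,000,000 bits/s
time = 4,392,000,000,000 / 2,000,000,000 = 2,196.000 s
2,196.000 s / 60 = 36.60 minutes

36.60 minutes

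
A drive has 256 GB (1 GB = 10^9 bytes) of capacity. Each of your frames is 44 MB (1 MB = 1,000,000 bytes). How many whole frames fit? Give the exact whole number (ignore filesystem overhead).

5,818

Capacity: 256 GB = 256,000,000,000 bytes
Per item: 44 MB = 44,000,000 bytes
⌊256,000,000,000 / 44,000,000⌋ = 5,818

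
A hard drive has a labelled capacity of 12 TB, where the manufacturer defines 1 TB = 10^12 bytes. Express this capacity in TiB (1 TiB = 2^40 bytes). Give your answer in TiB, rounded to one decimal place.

12 TB = 12 × 10^12 bytes = 12,000,000,000,000 bytes
1 TiB = 2^40 bytes = 1,099,511,627,776 bytes
12,000,000,000,000 / 1,099,511,627,776 = 10.9 TiB

10.9 TiB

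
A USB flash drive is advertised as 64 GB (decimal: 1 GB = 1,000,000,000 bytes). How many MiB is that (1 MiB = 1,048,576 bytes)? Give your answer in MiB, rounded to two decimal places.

64 GB × 1,000,000,000 bytes/GB = 64,000,000,000 bytes
1 MiB = 1,048,576 bytes
64,000,000,000 / 1,048,576 = 61,035.16 MiB

61,035.16 MiB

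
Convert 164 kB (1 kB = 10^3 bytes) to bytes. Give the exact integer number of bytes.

164,000 bytes

164 × 1,000 = 164,000 bytes  (1 kB = 10^3 bytes)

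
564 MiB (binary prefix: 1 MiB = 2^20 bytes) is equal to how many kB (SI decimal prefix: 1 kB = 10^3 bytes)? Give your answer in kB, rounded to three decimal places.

564 MiB × 1,048,576 bytes/MiB = 591,396,864 bytes
1 kB = 10^3 bytes = 1,000 bytes
591,396,864 / 1,000 = 591,396.864 kB

591,396.864 kB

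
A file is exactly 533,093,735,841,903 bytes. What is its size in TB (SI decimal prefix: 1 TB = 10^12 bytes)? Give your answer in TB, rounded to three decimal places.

533.094 TB

533,093,735,841,903 bytes given.
1 TB = 10^12 bytes = 1,000,000,000,000 bytes
533,093,735,841,903 / 1,000,000,000,000 = 533.094 TB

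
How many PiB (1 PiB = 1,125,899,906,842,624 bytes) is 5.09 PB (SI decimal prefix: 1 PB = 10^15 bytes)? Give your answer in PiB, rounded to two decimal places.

4.52 PiB

5.09 PB × 1,000,000,000,000,000 bytes/PB = 5,090,000,000,000,000 bytes
1 PiB = 1,125,899,906,842,624 bytes
5,090,000,000,000,000 / 1,125,899,906,842,624 = 4.52 PiB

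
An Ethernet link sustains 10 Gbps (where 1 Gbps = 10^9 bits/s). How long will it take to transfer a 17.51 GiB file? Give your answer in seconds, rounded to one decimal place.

15.0 seconds

17.51 GiB = 18,801,219,338.24 bytes = 150,409,754,705.92 bits
10 Gbps = 10,000,000,000 bits/s
time = 150,409,754,705.92 / 10,000,000,000 = 15.0 s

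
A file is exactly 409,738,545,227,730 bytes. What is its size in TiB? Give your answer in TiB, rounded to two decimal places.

372.66 TiB

409,738,545,227,730 bytes given.
1 TiB = 1,099,511,627,776 bytes
409,738,545,227,730 / 1,099,511,627,776 = 372.66 TiB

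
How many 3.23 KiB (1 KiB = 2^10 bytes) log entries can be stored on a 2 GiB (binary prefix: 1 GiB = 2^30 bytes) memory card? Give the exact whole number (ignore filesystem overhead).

Capacity: 2 GiB = 2,147,483,648 bytes
Per item: 3.23 KiB = 3,307.52 bytes
⌊2,147,483,648 / 3,307.52⌋ = 649,273

649,273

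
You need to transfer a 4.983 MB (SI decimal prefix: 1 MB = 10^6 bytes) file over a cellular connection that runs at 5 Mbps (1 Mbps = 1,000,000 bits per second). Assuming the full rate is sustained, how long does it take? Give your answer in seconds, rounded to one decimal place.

4.983 MB = 4,983,000 bytes = 39,864,000 bits
5 Mbps = 5,000,000 bits/s
time = 39,864,000 / 5,000,000 = 8.0 s

8.0 seconds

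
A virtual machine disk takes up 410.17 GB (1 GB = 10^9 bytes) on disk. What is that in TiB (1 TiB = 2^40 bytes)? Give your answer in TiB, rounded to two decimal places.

0.37 TiB

410.17 GB = 410.17 × 10^9 bytes = 410,170,000,000 bytes
1 TiB = 1,099,511,627,776 bytes
410,170,000,000 / 1,099,511,627,776 = 0.37 TiB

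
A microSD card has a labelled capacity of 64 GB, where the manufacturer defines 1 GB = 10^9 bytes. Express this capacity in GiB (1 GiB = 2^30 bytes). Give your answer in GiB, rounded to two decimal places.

59.60 GiB

64 GB = 64 × 10^9 bytes = 64,000,000,000 bytes
1 GiB = 1,073,741,824 bytes
64,000,000,000 / 1,073,741,824 = 59.60 GiB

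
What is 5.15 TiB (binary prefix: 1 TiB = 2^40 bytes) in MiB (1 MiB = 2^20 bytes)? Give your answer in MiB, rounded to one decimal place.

5,400,166.4 MiB

5.15 TiB = 5.15 × 2^40 bytes = 5,662,484,883,046.4 bytes
1 MiB = 2^20 bytes = 1,048,576 bytes
5,662,484,883,046.4 / 1,048,576 = 5,400,166.4 MiB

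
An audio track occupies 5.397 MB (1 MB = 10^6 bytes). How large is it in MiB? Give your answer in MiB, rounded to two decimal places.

5.15 MiB

5.397 MB × 1,000,000 bytes/MB = 5,397,000 bytes
1 MiB = 2^20 bytes = 1,048,576 bytes
5,397,000 / 1,048,576 = 5.15 MiB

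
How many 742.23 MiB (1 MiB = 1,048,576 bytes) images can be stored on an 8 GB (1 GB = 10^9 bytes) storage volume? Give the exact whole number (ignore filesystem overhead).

Capacity: 8 GB = 8,000,000,000 bytes
Per item: 742.23 MiB = 778,284,564.48 bytes
⌊8,000,000,000 / 778,284,564.48⌋ = 10

10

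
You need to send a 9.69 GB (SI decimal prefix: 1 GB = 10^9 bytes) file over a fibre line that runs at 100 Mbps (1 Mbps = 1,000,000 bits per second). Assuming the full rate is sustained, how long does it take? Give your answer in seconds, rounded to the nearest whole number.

9.69 GB = 9,690,000,000 bytes = 77,520,000,000 bits
100 Mbps = 100,000,000 bits/s
time = 77,520,000,000 / 100,000,000 = 775 s

775 seconds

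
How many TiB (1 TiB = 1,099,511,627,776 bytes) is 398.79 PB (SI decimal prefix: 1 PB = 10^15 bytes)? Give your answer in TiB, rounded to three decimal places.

362,697.392 TiB

398.79 PB = 398.79 × 10^15 bytes = 398,790,000,000,000,000 bytes
1 TiB = 1,099,511,627,776 bytes
398,790,000,000,000,000 / 1,099,511,627,776 = 362,697.392 TiB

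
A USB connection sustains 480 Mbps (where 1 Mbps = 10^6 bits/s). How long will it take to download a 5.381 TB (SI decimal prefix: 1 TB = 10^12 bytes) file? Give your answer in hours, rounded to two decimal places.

5.381 TB = 5,381,000,000,000 bytes = 43,048,000,000,000 bits
480 Mbps = 480,000,000 bits/s
time = 43,048,000,000,000 / 480,000,000 = 89,683.3333 s
89,683.3333 s / 3600 = 24.91 hours

24.91 hours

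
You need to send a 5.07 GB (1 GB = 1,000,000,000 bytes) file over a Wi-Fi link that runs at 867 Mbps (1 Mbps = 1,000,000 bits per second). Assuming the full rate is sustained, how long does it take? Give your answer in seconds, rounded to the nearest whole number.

5.07 GB = 5,070,000,000 bytes = 40,560,000,000 bits
867 Mbps = 867,000,000 bits/s
time = 40,560,000,000 / 867,000,000 = 47 s

47 seconds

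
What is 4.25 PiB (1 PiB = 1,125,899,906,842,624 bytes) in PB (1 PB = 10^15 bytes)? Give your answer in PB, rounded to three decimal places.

4.785 PB

4.25 PiB = 4.25 × 2^50 bytes = 4,785,074,604,081,152 bytes
1 PB = 1,000,000,000,000,000 bytes
4,785,074,604,081,152 / 1,000,000,000,000,000 = 4.785 PB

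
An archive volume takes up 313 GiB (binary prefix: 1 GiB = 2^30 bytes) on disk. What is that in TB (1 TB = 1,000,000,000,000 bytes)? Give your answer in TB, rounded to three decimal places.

313 GiB = 313 × 2^30 bytes = 336,081,190,912 bytes
1 TB = 1,000,000,000,000 bytes
336,081,190,912 / 1,000,000,000,000 = 0.336 TB

0.336 TB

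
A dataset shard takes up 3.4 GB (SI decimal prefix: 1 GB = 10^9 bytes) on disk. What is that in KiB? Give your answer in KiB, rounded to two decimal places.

3,320,312.50 KiB

3.4 GB × 1,000,000,000 bytes/GB = 3,400,000,000 bytes
1 KiB = 1,024 bytes
3,400,000,000 / 1,024 = 3,320,312.50 KiB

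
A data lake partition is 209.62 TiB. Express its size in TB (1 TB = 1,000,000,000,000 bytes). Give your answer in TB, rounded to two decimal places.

209.62 TiB = 209.62 × 2^40 bytes = 230,479,627,414,405.12 bytes
1 TB = 10^12 bytes = 1,000,000,000,000 bytes
230,479,627,414,405.12 / 1,000,000,000,000 = 230.48 TB

230.48 TB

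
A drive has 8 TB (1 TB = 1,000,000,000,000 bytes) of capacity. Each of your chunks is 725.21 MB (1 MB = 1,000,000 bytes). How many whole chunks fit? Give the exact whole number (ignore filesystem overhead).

11,031

Capacity: 8 TB = 8,000,000,000,000 bytes
Per item: 725.21 MB = 725,210,000 bytes
⌊8,000,000,000,000 / 725,210,000⌋ = 11,031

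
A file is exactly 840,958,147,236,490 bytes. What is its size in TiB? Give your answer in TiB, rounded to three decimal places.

764.847 TiB

840,958,147,236,490 bytes given.
1 TiB = 1,099,511,627,776 bytes
840,958,147,236,490 / 1,099,511,627,776 = 764.847 TiB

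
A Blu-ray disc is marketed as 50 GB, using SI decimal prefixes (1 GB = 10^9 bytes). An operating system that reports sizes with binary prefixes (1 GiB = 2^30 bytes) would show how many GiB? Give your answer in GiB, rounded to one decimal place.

50 GB × 1,000,000,000 bytes/GB = 50,000,000,000 bytes
1 GiB = 2^30 bytes = 1,073,741,824 bytes
50,000,000,000 / 1,073,741,824 = 46.6 GiB

46.6 GiB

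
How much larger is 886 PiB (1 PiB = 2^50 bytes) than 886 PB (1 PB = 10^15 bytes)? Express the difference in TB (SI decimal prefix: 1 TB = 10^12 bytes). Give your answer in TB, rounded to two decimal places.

886 PiB = 886 × 1,125,899,906,842,624 = 997,547,317,462,564,864 bytes
886 PB = 886 × 1,000,000,000,000,000 = 886,000,000,000,000,000 bytes
difference = 111,547,317,462,564,864 bytes
111,547,317,462,564,864 / 1,000,000,000,000 = 111,547.32 TB

111,547.32 TB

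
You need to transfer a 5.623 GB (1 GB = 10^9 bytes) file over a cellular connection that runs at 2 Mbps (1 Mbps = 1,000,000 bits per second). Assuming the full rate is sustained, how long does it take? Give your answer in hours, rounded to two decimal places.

6.25 hours

5.623 GB = 5,623,000,000 bytes = 44,984,000,000 bits
2 Mbps = 2,000,000 bits/s
time = 44,984,000,000 / 2,000,000 = 22,492.0000 s
22,492.0000 s / 3600 = 6.25 hours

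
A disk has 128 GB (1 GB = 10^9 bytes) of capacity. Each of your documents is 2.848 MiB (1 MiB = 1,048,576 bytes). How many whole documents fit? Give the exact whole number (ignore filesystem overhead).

42,861

Capacity: 128 GB = 128,000,000,000 bytes
Per item: 2.848 MiB = 2,986,344.448 bytes
⌊128,000,000,000 / 2,986,344.448⌋ = 42,861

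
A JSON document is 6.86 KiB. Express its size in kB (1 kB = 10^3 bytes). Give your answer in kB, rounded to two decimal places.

6.86 KiB = 6.86 × 2^10 bytes = 7,024.64 bytes
1 kB = 10^3 bytes = 1,000 bytes
7,024.64 / 1,000 = 7.02 kB

7.02 kB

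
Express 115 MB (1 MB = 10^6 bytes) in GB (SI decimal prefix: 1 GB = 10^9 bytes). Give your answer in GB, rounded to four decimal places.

115 MB = 115 × 10^6 bytes = 115,000,000 bytes
1 GB = 10^9 bytes = 1,000,000,000 bytes
115,000,000 / 1,000,000,000 = 0.1150 GB

0.1150 GB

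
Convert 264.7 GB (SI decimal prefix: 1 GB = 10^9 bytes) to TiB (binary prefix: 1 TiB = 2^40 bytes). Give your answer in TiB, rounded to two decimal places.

0.24 TiB

264.7 GB = 264.7 × 10^9 bytes = 264,700,000,000 bytes
1 TiB = 2^40 bytes = 1,099,511,627,776 bytes
264,700,000,000 / 1,099,511,627,776 = 0.24 TiB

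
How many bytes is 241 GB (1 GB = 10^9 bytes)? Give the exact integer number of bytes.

241 × 1,000,000,000 = 241,000,000,000 bytes

241,000,000,000 bytes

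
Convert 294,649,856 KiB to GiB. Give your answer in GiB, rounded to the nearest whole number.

281 GiB

294,649,856 KiB = 294,649,856 × 2^10 bytes = 301,721,452,544 bytes
1 GiB = 1,073,741,824 bytes
301,721,452,544 / 1,073,741,824 = 281 GiB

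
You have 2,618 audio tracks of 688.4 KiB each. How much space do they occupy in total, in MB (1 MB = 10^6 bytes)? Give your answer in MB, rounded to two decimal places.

1,845.48 MB

Total = 2,618 × 688.4 KiB = 1802231.2 KiB
= 1802231.2 × 1,024 bytes = 1,845,484,748.8 bytes
1 MB = 1,000,000 bytes
1,845,484,748.8 / 1,000,000 = 1,845.48 MB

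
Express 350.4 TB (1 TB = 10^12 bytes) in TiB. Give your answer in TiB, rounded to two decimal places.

318.69 TiB

350.4 TB × 1,000,000,000,000 bytes/TB = 350,400,000,000,000 bytes
1 TiB = 1,099,511,627,776 bytes
350,400,000,000,000 / 1,099,511,627,776 = 318.69 TiB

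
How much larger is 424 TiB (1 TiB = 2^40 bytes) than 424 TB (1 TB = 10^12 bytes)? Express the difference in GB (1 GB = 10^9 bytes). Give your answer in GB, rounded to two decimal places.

42,192.93 GB

424 TiB = 424 × 1,099,511,627,776 = 466,192,930,177,024 bytes
424 TB = 424 × 1,000,000,000,000 = 424,000,000,000,000 bytes
difference = 42,192,930,177,024 bytes
42,192,930,177,024 / 1,000,000,000 = 42,192.93 GB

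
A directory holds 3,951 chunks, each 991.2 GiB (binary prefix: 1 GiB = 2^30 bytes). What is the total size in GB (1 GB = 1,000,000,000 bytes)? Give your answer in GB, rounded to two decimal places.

4,205,021.23 GB

Total = 3,951 × 991.2 GiB = 3916231.2 GiB
= 3916231.2 × 1,073,741,824 bytes = 4,205,021,231,893,708.8 bytes
1 GB = 1,000,000,000 bytes
4,205,021,231,893,708.8 / 1,000,000,000 = 4,205,021.23 GB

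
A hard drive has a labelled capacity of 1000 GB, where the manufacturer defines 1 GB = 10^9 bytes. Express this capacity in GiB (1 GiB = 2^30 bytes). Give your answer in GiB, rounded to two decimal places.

1000 GB = 1000 × 10^9 bytes = 1,000,000,000,000 bytes
1 GiB = 2^30 bytes = 1,073,741,824 bytes
1,000,000,000,000 / 1,073,741,824 = 931.32 GiB

931.32 GiB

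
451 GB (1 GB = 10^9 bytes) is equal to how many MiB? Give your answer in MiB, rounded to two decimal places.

430,107.12 MiB

451 GB = 451 × 10^9 bytes = 451,000,000,000 bytes
1 MiB = 1,048,576 bytes
451,000,000,000 / 1,048,576 = 430,107.12 MiB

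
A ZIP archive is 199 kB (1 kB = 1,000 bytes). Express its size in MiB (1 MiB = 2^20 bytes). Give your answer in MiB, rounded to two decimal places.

0.19 MiB

199 kB = 199 × 10^3 bytes = 199,000 bytes
1 MiB = 2^20 bytes = 1,048,576 bytes
199,000 / 1,048,576 = 0.19 MiB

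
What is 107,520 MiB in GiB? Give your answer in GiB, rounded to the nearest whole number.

105 GiB

107,520 MiB × 1,048,576 bytes/MiB = 112,742,891,520 bytes
1 GiB = 1,073,741,824 bytes
112,742,891,520 / 1,073,741,824 = 105 GiB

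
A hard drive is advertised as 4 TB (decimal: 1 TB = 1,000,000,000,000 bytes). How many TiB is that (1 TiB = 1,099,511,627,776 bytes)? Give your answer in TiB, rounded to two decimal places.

4 TB = 4 × 10^12 bytes = 4,000,000,000,000 bytes
1 TiB = 2^40 bytes = 1,099,511,627,776 bytes
4,000,000,000,000 / 1,099,511,627,776 = 3.64 TiB

3.64 TiB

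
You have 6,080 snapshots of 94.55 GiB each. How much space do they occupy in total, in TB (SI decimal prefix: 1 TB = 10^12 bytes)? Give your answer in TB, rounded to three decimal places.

Total = 6,080 × 94.55 GiB = 574,864 GiB
= 574,864 × 1,073,741,824 bytes = 617,255,519,911,936 bytes
1 TB = 1,000,000,000,000 bytes
617,255,519,911,936 / 1,000,000,000,000 = 617.256 TB

617.256 TB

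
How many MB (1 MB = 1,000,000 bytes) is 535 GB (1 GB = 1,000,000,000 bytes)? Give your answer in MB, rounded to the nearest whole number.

535 GB × 1,000,000,000 bytes/GB = 535,000,000,000 bytes
1 MB = 10^6 bytes = 1,000,000 bytes
535,000,000,000 / 1,000,000 = 535,000 MB

535,000 MB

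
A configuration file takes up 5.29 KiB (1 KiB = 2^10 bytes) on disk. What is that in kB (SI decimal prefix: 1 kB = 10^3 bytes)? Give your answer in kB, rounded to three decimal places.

5.29 KiB = 5.29 × 2^10 bytes = 5,416.96 bytes
1 kB = 10^3 bytes = 1,000 bytes
5,416.96 / 1,000 = 5.417 kB

5.417 kB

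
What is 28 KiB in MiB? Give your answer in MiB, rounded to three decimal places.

28 KiB = 28 × 2^10 bytes = 28,672 bytes
1 MiB = 2^20 bytes = 1,048,576 bytes
28,672 / 1,048,576 = 0.027 MiB

0.027 MiB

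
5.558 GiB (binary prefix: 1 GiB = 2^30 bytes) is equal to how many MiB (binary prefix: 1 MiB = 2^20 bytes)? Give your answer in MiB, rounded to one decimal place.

5.558 GiB = 5.558 × 2^30 bytes = 5,967,857,057.792 bytes
1 MiB = 2^20 bytes = 1,048,576 bytes
5,967,857,057.792 / 1,048,576 = 5,691.4 MiB

5,691.4 MiB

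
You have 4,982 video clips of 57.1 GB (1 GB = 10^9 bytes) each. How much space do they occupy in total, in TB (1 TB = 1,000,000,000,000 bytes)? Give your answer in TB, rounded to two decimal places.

Total = 4,982 × 57.1 GB = 284472.2 GB
= 284472.2 × 1,000,000,000 bytes = 284,472,200,000,000 bytes
1 TB = 1,000,000,000,000 bytes
284,472,200,000,000 / 1,000,000,000,000 = 284.47 TB

284.47 TB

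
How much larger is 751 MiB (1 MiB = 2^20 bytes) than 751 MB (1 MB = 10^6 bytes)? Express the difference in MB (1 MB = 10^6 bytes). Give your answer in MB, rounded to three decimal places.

36.481 MB

751 MiB = 751 × 1,048,576 = 787,480,576 bytes
751 MB = 751 × 1,000,000 = 751,000,000 bytes
difference = 36,480,576 bytes
36,480,576 / 1,000,000 = 36.481 MB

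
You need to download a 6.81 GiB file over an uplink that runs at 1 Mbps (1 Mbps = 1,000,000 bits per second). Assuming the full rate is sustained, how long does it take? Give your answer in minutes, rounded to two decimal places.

974.96 minutes

6.81 GiB = 7,312,181,821.44 bytes = 58,497,454,571.52 bits
1 Mbps = 1,000,000 bits/s
time = 58,497,454,571.52 / 1,000,000 = 58,497.455 s
58,497.455 s / 60 = 974.96 minutes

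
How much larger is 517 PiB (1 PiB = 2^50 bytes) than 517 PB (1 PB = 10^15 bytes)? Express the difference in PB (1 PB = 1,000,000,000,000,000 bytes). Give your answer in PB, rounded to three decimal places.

65.090 PB

517 PiB = 517 × 1,125,899,906,842,624 = 582,090,251,837,636,608 bytes
517 PB = 517 × 1,000,000,000,000,000 = 517,000,000,000,000,000 bytes
difference = 65,090,251,837,636,608 bytes
65,090,251,837,636,608 / 1,000,000,000,000,000 = 65.090 PB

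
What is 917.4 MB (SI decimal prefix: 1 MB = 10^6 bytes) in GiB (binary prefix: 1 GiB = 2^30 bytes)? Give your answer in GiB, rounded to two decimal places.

917.4 MB = 917.4 × 10^6 bytes = 917,400,000 bytes
1 GiB = 1,073,741,824 bytes
917,400,000 / 1,073,741,824 = 0.85 GiB

0.85 GiB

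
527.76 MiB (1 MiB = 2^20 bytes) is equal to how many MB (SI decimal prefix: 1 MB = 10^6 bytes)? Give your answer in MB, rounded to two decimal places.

527.76 MiB × 1,048,576 bytes/MiB = 553,396,469.76 bytes
1 MB = 10^6 bytes = 1,000,000 bytes
553,396,469.76 / 1,000,000 = 553.40 MB

553.40 MB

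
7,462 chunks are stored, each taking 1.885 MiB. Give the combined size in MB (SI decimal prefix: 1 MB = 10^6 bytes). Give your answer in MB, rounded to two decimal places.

Total = 7,462 × 1.885 MiB = 14065.87 MiB
= 14065.87 × 1,048,576 bytes = 14,749,133,701.12 bytes
1 MB = 1,000,000 bytes
14,749,133,701.12 / 1,000,000 = 14,749.13 MB

14,749.13 MB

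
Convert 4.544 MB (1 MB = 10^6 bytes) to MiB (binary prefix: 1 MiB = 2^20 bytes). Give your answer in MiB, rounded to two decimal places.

4.33 MiB

4.544 MB × 1,000,000 bytes/MB = 4,544,000 bytes
1 MiB = 2^20 bytes = 1,048,576 bytes
4,544,000 / 1,048,576 = 4.33 MiB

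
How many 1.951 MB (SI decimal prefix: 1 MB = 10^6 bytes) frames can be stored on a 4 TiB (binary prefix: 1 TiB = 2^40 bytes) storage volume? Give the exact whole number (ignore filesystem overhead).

Capacity: 4 TiB = 4,398,046,511,104 bytes
Per item: 1.951 MB = 1,951,000 bytes
⌊4,398,046,511,104 / 1,951,000⌋ = 2,254,252

2,254,252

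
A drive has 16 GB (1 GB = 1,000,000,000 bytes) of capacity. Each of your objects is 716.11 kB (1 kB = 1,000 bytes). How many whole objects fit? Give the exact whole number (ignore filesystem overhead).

Capacity: 16 GB = 16,000,000,000 bytes
Per item: 716.11 kB = 716,110 bytes
⌊16,000,000,000 / 716,110⌋ = 22,342

22,342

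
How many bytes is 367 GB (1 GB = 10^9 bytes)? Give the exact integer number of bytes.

367,000,000,000 bytes

367 × 1,000,000,000 = 367,000,000,000 bytes  (1 GB = 10^9 bytes)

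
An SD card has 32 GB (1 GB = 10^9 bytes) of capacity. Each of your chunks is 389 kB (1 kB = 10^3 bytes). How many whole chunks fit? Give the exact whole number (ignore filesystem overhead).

82,262

Capacity: 32 GB = 32,000,000,000 bytes
Per item: 389 kB = 389,000 bytes
⌊32,000,000,000 / 389,000⌋ = 82,262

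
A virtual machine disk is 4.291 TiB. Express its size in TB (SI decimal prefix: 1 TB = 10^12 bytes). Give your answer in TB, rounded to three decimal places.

4.291 TiB = 4.291 × 2^40 bytes = 4,718,004,394,786.816 bytes
1 TB = 1,000,000,000,000 bytes
4,718,004,394,786.816 / 1,000,000,000,000 = 4.718 TB

4.718 TB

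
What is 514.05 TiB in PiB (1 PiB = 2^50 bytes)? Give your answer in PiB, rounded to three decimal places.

0.502 PiB

514.05 TiB × 1,099,511,627,776 bytes/TiB = 565,203,952,258,252.8 bytes
1 PiB = 2^50 bytes = 1,125,899,906,842,624 bytes
565,203,952,258,252.8 / 1,125,899,906,842,624 = 0.502 PiB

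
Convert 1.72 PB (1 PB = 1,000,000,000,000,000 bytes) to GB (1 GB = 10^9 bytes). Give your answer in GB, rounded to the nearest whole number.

1.72 PB = 1.72 × 10^15 bytes = 1,720,000,000,000,000 bytes
1 GB = 1,000,000,000 bytes
1,720,000,000,000,000 / 1,000,000,000 = 1,720,000 GB

1,720,000 GB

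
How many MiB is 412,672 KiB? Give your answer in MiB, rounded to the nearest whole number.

412,672 KiB = 412,672 × 2^10 bytes = 422,576,128 bytes
1 MiB = 1,048,576 bytes
422,576,128 / 1,048,576 = 403 MiB

403 MiB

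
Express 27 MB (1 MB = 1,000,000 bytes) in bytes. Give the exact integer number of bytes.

27,000,000 bytes

27 × 1,000,000 = 27,000,000 bytes  (1 MB = 10^6 bytes)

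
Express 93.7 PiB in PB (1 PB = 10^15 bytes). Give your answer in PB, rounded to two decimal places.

93.7 PiB = 93.7 × 2^50 bytes = 105,496,821,271,153,868.8 bytes
1 PB = 10^15 bytes = 1,000,000,000,000,000 bytes
105,496,821,271,153,868.8 / 1,000,000,000,000,000 = 105.50 PB

105.50 PB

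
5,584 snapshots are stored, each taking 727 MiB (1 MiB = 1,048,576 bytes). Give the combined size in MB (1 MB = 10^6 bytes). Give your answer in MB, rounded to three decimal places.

Total = 5,584 × 727 MiB = 4,059,568 MiB
= 4,059,568 × 1,048,576 bytes = 4,256,765,575,168 bytes
1 MB = 1,000,000 bytes
4,256,765,575,168 / 1,000,000 = 4,256,765.575 MB

4,256,765.575 MB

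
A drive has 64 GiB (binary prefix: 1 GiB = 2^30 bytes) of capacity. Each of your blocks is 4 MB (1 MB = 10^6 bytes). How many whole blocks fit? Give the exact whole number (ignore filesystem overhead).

17,179

Capacity: 64 GiB = 68,719,476,736 bytes
Per item: 4 MB = 4,000,000 bytes
⌊68,719,476,736 / 4,000,000⌋ = 17,179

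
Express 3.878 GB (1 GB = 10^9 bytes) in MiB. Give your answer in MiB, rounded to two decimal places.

3.878 GB = 3.878 × 10^9 bytes = 3,878,000,000 bytes
1 MiB = 1,048,576 bytes
3,878,000,000 / 1,048,576 = 3,698.35 MiB

3,698.35 MiB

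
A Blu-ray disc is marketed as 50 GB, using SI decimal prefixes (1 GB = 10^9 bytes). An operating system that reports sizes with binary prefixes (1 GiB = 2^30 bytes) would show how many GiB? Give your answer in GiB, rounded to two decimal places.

46.57 GiB

50 GB = 50 × 10^9 bytes = 50,000,000,000 bytes
1 GiB = 1,073,741,824 bytes
50,000,000,000 / 1,073,741,824 = 46.57 GiB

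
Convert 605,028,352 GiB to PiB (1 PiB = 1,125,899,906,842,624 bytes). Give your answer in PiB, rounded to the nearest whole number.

577 PiB

605,028,352 GiB = 605,028,352 × 2^30 bytes = 649,644,246,248,194,048 bytes
1 PiB = 1,125,899,906,842,624 bytes
649,644,246,248,194,048 / 1,125,899,906,842,624 = 577 PiB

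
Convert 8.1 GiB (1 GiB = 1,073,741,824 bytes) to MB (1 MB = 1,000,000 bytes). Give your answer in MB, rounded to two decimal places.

8,697.31 MB

8.1 GiB = 8.1 × 2^30 bytes = 8,697,308,774.4 bytes
1 MB = 1,000,000 bytes
8,697,308,774.4 / 1,000,000 = 8,697.31 MB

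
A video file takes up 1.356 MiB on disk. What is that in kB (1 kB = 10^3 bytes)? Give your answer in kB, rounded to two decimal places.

1.356 MiB × 1,048,576 bytes/MiB = 1,421,869.056 bytes
1 kB = 10^3 bytes = 1,000 bytes
1,421,869.056 / 1,000 = 1,421.87 kB

1,421.87 kB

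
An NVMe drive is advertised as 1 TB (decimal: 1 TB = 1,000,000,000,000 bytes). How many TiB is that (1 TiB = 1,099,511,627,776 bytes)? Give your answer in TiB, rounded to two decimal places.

1 TB = 1 × 10^12 bytes = 1,000,000,000,000 bytes
1 TiB = 2^40 bytes = 1,099,511,627,776 bytes
1,000,000,000,000 / 1,099,511,627,776 = 0.91 TiB

0.91 TiB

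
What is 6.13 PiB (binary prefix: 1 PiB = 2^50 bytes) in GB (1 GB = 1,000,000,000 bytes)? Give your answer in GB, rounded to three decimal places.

6,901,766.429 GB

6.13 PiB × 1,125,899,906,842,624 bytes/PiB = 6,901,766,428,945,285.12 bytes
1 GB = 10^9 bytes = 1,000,000,000 bytes
6,901,766,428,945,285.12 / 1,000,000,000 = 6,901,766.429 GB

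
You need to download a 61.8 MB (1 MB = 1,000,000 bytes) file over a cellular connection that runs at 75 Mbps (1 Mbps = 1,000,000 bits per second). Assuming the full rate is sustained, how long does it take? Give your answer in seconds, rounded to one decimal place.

61.8 MB = 61,800,000 bytes = 494,400,000 bits
75 Mbps = 75,000,000 bits/s
time = 494,400,000 / 75,000,000 = 6.6 s

6.6 seconds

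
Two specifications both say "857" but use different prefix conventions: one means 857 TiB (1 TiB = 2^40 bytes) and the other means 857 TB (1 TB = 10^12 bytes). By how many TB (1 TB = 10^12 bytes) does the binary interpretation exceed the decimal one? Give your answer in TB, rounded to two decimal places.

857 TiB = 857 × 1,099,511,627,776 = 942,281,465,004,032 bytes
857 TB = 857 × 1,000,000,000,000 = 857,000,000,000,000 bytes
difference = 85,281,465,004,032 bytes
85,281,465,004,032 / 1,000,000,000,000 = 85.28 TB

85.28 TB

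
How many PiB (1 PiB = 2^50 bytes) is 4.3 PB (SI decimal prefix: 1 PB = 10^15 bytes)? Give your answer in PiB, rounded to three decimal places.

4.3 PB × 1,000,000,000,000,000 bytes/PB = 4,300,000,000,000,000 bytes
1 PiB = 2^50 bytes = 1,125,899,906,842,624 bytes
4,300,000,000,000,000 / 1,125,899,906,842,624 = 3.819 PiB

3.819 PiB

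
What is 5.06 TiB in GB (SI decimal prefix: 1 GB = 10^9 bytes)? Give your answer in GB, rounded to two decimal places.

5,563.53 GB

5.06 TiB × 1,099,511,627,776 bytes/TiB = 5,563,528,836,546.56 bytes
1 GB = 10^9 bytes = 1,000,000,000 bytes
5,563,528,836,546.56 / 1,000,000,000 = 5,563.53 GB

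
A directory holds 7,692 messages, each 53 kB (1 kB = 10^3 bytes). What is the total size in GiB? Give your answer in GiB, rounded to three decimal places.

0.380 GiB

Total = 7,692 × 53 kB = 407,676 kB
= 407,676 × 1,000 bytes = 407,676,000 bytes
1 GiB = 1,073,741,824 bytes
407,676,000 / 1,073,741,824 = 0.380 GiB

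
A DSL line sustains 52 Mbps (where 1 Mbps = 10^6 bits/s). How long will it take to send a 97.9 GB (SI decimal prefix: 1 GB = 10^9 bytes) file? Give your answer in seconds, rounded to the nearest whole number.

15,062 seconds

97.9 GB = 97,900,000,000 bytes = 783,200,000,000 bits
52 Mbps = 52,000,000 bits/s
time = 783,200,000,000 / 52,000,000 = 15,062 s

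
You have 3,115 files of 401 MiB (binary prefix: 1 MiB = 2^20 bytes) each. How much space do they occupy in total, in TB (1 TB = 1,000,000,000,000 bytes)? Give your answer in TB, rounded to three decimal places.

1.310 TB

Total = 3,115 × 401 MiB = 1,249,115 MiB
= 1,249,115 × 1,048,576 bytes = 1,309,792,010,240 bytes
1 TB = 1,000,000,000,000 bytes
1,309,792,010,240 / 1,000,000,000,000 = 1.310 TB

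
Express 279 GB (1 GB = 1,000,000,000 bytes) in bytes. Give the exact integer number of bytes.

279,000,000,000 bytes

279 × 1,000,000,000 = 279,000,000,000 bytes  (1 GB = 10^9 bytes)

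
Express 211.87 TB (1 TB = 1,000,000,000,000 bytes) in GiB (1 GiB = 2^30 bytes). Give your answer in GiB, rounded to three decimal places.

197,319.314 GiB

211.87 TB = 211.87 × 10^12 bytes = 211,870,000,000,000 bytes
1 GiB = 1,073,741,824 bytes
211,870,000,000,000 / 1,073,741,824 = 197,319.314 GiB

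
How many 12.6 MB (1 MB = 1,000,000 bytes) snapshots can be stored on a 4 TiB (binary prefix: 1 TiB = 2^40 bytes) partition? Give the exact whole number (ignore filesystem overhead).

349,051

Capacity: 4 TiB = 4,398,046,511,104 bytes
Per item: 12.6 MB = 12,600,000 bytes
⌊4,398,046,511,104 / 12,600,000⌋ = 349,051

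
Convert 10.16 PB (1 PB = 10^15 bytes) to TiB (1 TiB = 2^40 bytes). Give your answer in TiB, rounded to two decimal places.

10.16 PB = 10.16 × 10^15 bytes = 10,160,000,000,000,000 bytes
1 TiB = 2^40 bytes = 1,099,511,627,776 bytes
10,160,000,000,000,000 / 1,099,511,627,776 = 9,240.47 TiB

9,240.47 TiB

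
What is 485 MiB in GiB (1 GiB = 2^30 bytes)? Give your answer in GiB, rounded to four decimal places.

485 MiB = 485 × 2^20 bytes = 508,559,360 bytes
1 GiB = 1,073,741,824 bytes
508,559,360 / 1,073,741,824 = 0.4736 GiB

0.4736 GiB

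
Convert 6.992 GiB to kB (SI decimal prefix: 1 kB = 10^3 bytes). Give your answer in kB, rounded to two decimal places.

6.992 GiB × 1,073,741,824 bytes/GiB = 7,507,602,833.408 bytes
1 kB = 10^3 bytes = 1,000 bytes
7,507,602,833.408 / 1,000 = 7,507,602.83 kB

7,507,602.83 kB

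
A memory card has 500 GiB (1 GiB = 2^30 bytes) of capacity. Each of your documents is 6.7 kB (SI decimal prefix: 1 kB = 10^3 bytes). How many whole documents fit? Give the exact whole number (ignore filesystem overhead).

80,129,986

Capacity: 500 GiB = 536,870,912,000 bytes
Per item: 6.7 kB = 6,700 bytes
⌊536,870,912,000 / 6,700⌋ = 80,129,986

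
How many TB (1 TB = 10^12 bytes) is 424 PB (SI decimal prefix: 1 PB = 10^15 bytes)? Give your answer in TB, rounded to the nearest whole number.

424,000 TB

424 PB = 424 × 10^15 bytes = 424,000,000,000,000,000 bytes
1 TB = 10^12 bytes = 1,000,000,000,000 bytes
424,000,000,000,000,000 / 1,000,000,000,000 = 424,000 TB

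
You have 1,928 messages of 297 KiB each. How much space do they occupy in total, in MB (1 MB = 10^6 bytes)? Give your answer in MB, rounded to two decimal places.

586.36 MB

Total = 1,928 × 297 KiB = 572,616 KiB
= 572,616 × 1,024 bytes = 586,358,784 bytes
1 MB = 1,000,000 bytes
586,358,784 / 1,000,000 = 586.36 MB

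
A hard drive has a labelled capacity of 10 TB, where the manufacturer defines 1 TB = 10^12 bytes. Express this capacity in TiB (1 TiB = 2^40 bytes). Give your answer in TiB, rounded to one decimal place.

9.1 TiB

10 TB × 1,000,000,000,000 bytes/TB = 10,000,000,000,000 bytes
1 TiB = 1,099,511,627,776 bytes
10,000,000,000,000 / 1,099,511,627,776 = 9.1 TiB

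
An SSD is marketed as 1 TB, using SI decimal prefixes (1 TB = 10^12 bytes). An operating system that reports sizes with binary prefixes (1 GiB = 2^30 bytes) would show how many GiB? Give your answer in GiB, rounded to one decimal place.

931.3 GiB

1 TB = 1 × 10^12 bytes = 1,000,000,000,000 bytes
1 GiB = 1,073,741,824 bytes
1,000,000,000,000 / 1,073,741,824 = 931.3 GiB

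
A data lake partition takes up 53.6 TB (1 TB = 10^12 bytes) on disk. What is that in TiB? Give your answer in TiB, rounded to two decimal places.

48.75 TiB

53.6 TB × 1,000,000,000,000 bytes/TB = 53,600,000,000,000 bytes
1 TiB = 1,099,511,627,776 bytes
53,600,000,000,000 / 1,099,511,627,776 = 48.75 TiB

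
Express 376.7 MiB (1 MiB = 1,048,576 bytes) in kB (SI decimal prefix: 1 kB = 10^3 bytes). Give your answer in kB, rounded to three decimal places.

376.7 MiB = 376.7 × 2^20 bytes = 394,998,579.2 bytes
1 kB = 10^3 bytes = 1,000 bytes
394,998,579.2 / 1,000 = 394,998.579 kB

394,998.579 kB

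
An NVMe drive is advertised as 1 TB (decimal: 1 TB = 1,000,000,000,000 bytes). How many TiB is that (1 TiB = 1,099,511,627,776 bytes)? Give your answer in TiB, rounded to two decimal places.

0.91 TiB

1 TB = 1 × 10^12 bytes = 1,000,000,000,000 bytes
1 TiB = 2^40 bytes = 1,099,511,627,776 bytes
1,000,000,000,000 / 1,099,511,627,776 = 0.91 TiB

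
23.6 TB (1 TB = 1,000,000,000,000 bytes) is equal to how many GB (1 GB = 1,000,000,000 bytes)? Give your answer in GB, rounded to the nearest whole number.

23,600 GB

23.6 TB × 1,000,000,000,000 bytes/TB = 23,600,000,000,000 bytes
1 GB = 10^9 bytes = 1,000,000,000 bytes
23,600,000,000,000 / 1,000,000,000 = 23,600 GB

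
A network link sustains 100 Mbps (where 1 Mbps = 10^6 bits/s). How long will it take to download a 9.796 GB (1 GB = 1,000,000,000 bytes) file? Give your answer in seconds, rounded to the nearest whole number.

9.796 GB = 9,796,000,000 bytes = 78,368,000,000 bits
100 Mbps = 100,000,000 bits/s
time = 78,368,000,000 / 100,000,000 = 784 s

784 seconds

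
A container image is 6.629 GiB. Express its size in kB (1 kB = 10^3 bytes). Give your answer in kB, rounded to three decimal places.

7,117,834.551 kB

6.629 GiB × 1,073,741,824 bytes/GiB = 7,117,834,551.296 bytes
1 kB = 1,000 bytes
7,117,834,551.296 / 1,000 = 7,117,834.551 kB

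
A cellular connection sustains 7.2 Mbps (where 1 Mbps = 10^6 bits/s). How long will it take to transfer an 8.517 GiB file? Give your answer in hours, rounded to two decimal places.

8.517 GiB = 9,145,059,115.008 bytes = 73,160,472,920.064 bits
7.2 Mbps = 7,200,000 bits/s
time = 73,160,472,920.064 / 7,200,000 = 10,161.1768 s
10,161.1768 s / 3600 = 2.82 hours

2.82 hours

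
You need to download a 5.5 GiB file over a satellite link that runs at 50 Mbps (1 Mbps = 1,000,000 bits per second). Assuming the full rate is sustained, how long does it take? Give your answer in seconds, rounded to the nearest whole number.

5.5 GiB = 5,905,580,032 bytes = 47,244,640,256 bits
50 Mbps = 50,000,000 bits/s
time = 47,244,640,256 / 50,000,000 = 945 s

945 seconds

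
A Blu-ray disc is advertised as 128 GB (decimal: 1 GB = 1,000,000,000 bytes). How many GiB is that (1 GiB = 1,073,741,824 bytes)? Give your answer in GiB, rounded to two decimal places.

128 GB = 128 × 10^9 bytes = 128,000,000,000 bytes
1 GiB = 1,073,741,824 bytes
128,000,000,000 / 1,073,741,824 = 119.21 GiB

119.21 GiB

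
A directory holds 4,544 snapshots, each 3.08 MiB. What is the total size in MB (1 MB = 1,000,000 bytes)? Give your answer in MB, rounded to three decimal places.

Total = 4,544 × 3.08 MiB = 13995.52 MiB
= 13995.52 × 1,048,576 bytes = 14,675,366,379.52 bytes
1 MB = 1,000,000 bytes
14,675,366,379.52 / 1,000,000 = 14,675.366 MB

14,675.366 MB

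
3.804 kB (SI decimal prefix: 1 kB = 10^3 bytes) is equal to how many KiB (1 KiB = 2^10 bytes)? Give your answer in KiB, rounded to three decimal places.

3.804 kB = 3.804 × 10^3 bytes = 3,804 bytes
1 KiB = 1,024 bytes
3,804 / 1,024 = 3.715 KiB

3.715 KiB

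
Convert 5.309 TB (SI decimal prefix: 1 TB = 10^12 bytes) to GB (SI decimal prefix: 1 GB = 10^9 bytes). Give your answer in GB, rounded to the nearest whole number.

5.309 TB × 1,000,000,000,000 bytes/TB = 5,309,000,000,000 bytes
1 GB = 1,000,000,000 bytes
5,309,000,000,000 / 1,000,000,000 = 5,309 GB

5,309 GB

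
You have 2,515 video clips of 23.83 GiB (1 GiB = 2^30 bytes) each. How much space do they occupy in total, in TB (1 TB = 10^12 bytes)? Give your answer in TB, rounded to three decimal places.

Total = 2,515 × 23.83 GiB = 59932.45 GiB
= 59932.45 × 1,073,741,824 bytes = 64,351,978,179,788.8 bytes
1 TB = 1,000,000,000,000 bytes
64,351,978,179,788.8 / 1,000,000,000,000 = 64.352 TB

64.352 TB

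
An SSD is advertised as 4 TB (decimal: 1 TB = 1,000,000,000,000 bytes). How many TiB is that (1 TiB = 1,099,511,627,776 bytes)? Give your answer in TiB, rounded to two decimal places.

3.64 TiB

4 TB × 1,000,000,000,000 bytes/TB = 4,000,000,000,000 bytes
1 TiB = 2^40 bytes = 1,099,511,627,776 bytes
4,000,000,000,000 / 1,099,511,627,776 = 3.64 TiB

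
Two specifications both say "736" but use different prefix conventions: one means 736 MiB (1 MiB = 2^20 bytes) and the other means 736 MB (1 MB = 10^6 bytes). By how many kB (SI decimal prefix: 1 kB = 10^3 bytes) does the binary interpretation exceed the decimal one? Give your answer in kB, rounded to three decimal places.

736 MiB = 736 × 1,048,576 = 771,751,936 bytes
736 MB = 736 × 1,000,000 = 736,000,000 bytes
difference = 35,751,936 bytes
35,751,936 / 1,000 = 35,751.936 kB

35,751.936 kB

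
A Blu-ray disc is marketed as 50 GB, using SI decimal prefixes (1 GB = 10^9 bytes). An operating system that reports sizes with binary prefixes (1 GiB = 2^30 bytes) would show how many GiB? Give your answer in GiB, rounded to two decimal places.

50 GB × 1,000,000,000 bytes/GB = 50,000,000,000 bytes
1 GiB = 2^30 bytes = 1,073,741,824 bytes
50,000,000,000 / 1,073,741,824 = 46.57 GiB

46.57 GiB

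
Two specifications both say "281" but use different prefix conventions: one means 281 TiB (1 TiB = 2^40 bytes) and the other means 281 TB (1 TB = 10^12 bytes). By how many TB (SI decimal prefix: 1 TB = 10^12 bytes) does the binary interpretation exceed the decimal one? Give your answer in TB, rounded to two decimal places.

281 TiB = 281 × 1,099,511,627,776 = 308,962,767,405,056 bytes
281 TB = 281 × 1,000,000,000,000 = 281,000,000,000,000 bytes
difference = 27,962,767,405,056 bytes
27,962,767,405,056 / 1,000,000,000,000 = 27.96 TB

27.96 TB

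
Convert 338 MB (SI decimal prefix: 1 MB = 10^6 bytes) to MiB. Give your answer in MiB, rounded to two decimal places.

322.34 MiB

338 MB × 1,000,000 bytes/MB = 338,000,000 bytes
1 MiB = 2^20 bytes = 1,048,576 bytes
338,000,000 / 1,048,576 = 322.34 MiB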